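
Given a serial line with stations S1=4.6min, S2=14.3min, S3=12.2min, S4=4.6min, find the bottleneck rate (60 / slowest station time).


Bottleneck = longest station time
Station times: [4.6, 14.3, 12.2, 4.6]
Max = 14.3 min
Rate = 60 / 14.3
= 4.20 units/hour (bottleneck: 14.3min)


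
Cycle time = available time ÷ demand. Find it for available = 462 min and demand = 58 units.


Cycle time = available time / demand
= 462 / 58
= 7.97 min/unit


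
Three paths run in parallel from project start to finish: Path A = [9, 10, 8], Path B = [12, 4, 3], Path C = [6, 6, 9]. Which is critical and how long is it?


Path A: 9 + 10 + 8 = 27
Path B: 12 + 4 + 3 = 19
Path C: 6 + 6 + 9 = 21
Critical path = longest = max(27, 19, 21)
= 27 (Path A)


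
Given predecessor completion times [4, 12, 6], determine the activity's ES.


ES = max of all predecessor completion times
Predecessors: [4, 12, 6]
ES = max(4, 12, 6)
= 12


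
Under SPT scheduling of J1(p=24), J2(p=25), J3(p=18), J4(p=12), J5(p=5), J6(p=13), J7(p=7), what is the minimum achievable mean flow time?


SPT order: J5 → J7 → J4 → J6 → J3 → J1 → J2
Completion times:
  J5: C=5
  J7: C=12
  J4: C=24
  J6: C=37
  J3: C=55
  J1: C=79
  J2: C=104
Sum = 316, n = 7
Mean flow = 316/7
= 45.14


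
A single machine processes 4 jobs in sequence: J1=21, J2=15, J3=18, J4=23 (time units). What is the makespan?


Sequential makespan: sum all processing times
= 21 + 15 + 18 + 23
= 77 time units


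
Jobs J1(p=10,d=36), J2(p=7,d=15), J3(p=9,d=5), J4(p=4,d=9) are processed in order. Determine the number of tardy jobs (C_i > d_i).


Completion vs due date:
  J1: C=10, d=36 → on time
  J2: C=17, d=15 → TARDY
  J3: C=26, d=5 → TARDY
  J4: C=30, d=9 → TARDY
Tardy jobs: J2, J3, J4
Count = 3


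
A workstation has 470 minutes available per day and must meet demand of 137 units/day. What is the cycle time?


Cycle time = available time / demand
= 470 / 137
= 3.43 min/unit


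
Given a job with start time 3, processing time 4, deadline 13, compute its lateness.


Completion = 3 + 4 = 7
Lateness = C - d = 7 - 13
= -6


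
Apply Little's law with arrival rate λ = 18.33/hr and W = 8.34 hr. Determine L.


Little's law: L = λ × W
= 18.33 × 8.34
= 152.87


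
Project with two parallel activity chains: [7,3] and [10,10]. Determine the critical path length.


Path A: 7 + 3 = 10
Path B: 10 + 10 = 20
Critical path = longest = max(10, 20)
= 20 (Path B)


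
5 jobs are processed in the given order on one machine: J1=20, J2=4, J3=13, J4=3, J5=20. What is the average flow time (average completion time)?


Completion times:
  J1: completes at 20
  J2: completes at 24
  J3: completes at 37
  J4: completes at 40
  J5: completes at 60
Sum = 181
Average = 181/5
= 36.20


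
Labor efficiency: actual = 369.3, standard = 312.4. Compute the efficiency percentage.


Efficiency = (actual / standard) × 100
= (369.3 / 312.4) × 100
= 118.2%


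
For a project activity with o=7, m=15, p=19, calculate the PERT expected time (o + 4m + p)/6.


te = (o + 4m + p) / 6
= (7 + 4×15 + 19) / 6
= (7 + 60 + 19) / 6
= 86 / 6
= 14.33


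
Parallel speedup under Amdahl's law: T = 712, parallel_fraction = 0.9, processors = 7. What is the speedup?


Amdahl's law: T_p = T × ((1-p) + p/N)
= 712 × ((1-0.9) + 0.9/7)
= 712 × (0.10 + 0.1286)
= 712 × 0.2286
= 162.74
Speedup = 712/162.74
= 4.38×


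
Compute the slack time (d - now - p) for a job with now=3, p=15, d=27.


Slack = due - current_time - processing
= 27 - 3 - 15
= 9


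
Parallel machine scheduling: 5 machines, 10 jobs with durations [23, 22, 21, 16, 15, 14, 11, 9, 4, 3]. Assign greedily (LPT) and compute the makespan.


Jobs (LPT sorted): [23, 22, 21, 16, 15, 14, 11, 9, 4, 3]
Machines: 5
  J=23 → Machine 1 (load: 0+23=23)
  J=22 → Machine 2 (load: 0+22=22)
  J=21 → Machine 3 (load: 0+21=21)
  J=16 → Machine 4 (load: 0+16=16)
  J=15 → Machine 5 (load: 0+15=15)
  J=14 → Machine 5 (load: 15+14=29)
  J=11 → Machine 4 (load: 16+11=27)
  J=9 → Machine 3 (load: 21+9=30)
  J=4 → Machine 2 (load: 22+4=26)
  J=3 → Machine 1 (load: 23+3=26)
Machine loads: [26, 26, 30, 27, 29]
Makespan = max = 30 time units


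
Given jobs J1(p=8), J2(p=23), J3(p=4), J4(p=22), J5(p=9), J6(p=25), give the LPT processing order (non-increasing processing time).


LPT: sort by longest processing time first
  J6: p=25
  J2: p=23
  J4: p=22
  J5: p=9
  J1: p=8
  J3: p=4
Order: J6 → J2 → J4 → J5 → J1 → J3


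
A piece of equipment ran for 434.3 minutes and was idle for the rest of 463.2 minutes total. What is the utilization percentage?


Utilization = busy / total × 100
= 434.3 / 463.2 × 100
= 93.8%


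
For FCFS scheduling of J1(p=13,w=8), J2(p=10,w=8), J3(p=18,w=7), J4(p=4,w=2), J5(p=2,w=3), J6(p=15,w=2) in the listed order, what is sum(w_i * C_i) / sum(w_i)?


Completion times:
  J1: C=13, w×C=8×13=104
  J2: C=23, w×C=8×23=184
  J3: C=41, w×C=7×41=287
  J4: C=45, w×C=2×45=90
  J5: C=47, w×C=3×47=141
  J6: C=62, w×C=2×62=124
Sum w×C = 930
Sum w = 30
Weighted avg = 930/30
= 31.00


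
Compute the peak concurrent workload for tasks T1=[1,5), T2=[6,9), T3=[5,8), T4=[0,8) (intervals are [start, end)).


Check each time point for overlaps:
  t=6: 3 tasks active (T2, T3, T4)
Max concurrent = 3


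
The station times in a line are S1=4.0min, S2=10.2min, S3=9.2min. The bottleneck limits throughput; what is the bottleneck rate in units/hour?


Bottleneck = longest station time
Station times: [4.0, 10.2, 9.2]
Max = 10.2 min
Rate = 60 / 10.2
= 5.88 units/hour (bottleneck: 10.2min)


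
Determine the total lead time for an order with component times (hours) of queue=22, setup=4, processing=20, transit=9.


Lead time = queue + setup + processing + transit
= 22 + 4 + 20 + 9
= 55 hours


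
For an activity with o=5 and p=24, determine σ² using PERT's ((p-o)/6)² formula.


σ² = ((p - o) / 6)² = (p - o)² / 36
= (24 - 5)² / 36
= 19² / 36
= 361 / 36
= 10.0278


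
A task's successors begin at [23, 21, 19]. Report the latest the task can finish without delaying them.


LF = min of all successor start times
Successors start at: [23, 21, 19]
LF = min(23, 21, 19)
= 19


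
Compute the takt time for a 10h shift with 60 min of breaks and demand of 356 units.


Available = 10×60 - 60 = 540 min
Takt time = 540 / 356
= 1.52 min/unit


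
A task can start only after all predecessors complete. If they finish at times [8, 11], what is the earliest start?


ES = max of all predecessor completion times
Predecessors: [8, 11]
ES = max(8, 11)
= 11


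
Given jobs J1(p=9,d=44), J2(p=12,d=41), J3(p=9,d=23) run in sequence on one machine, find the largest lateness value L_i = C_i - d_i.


Lateness per job (L = C - d):
  J1: C=9, d=44, L=-35
  J2: C=21, d=41, L=-20
  J3: C=30, d=23, L=7
Lmax = max(-35, -20, 7)
= 7


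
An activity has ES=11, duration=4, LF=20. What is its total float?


EF = ES + duration = 11 + 4 = 15
LS = LF - duration = 20 - 4 = 16
Total Float = LF - EF = 20 - 15
(or LS - ES = 16 - 11)
= 5


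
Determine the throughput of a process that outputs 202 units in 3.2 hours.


Throughput = units / time
= 202 / 3.2
= 63.1 units/hour


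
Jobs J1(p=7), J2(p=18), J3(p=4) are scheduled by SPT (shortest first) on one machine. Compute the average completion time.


SPT order: J3 → J1 → J2
Completion times:
  J3: C=4
  J1: C=11
  J2: C=29
Sum = 44, n = 3
Mean flow = 44/3
= 14.67


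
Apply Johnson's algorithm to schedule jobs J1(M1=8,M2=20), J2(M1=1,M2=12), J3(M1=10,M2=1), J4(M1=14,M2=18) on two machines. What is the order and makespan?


Johnson's rule:
Group 1 (M1≤M2, sort by M1): ['J2', 'J1', 'J4']
Group 2 (M1>M2, sort desc M2): ['J3']
Sequence: J2 → J1 → J4 → J3
Makespan calculation:
  J2: M1 done=1, M2 done=13
  J1: M1 done=9, M2 done=33
  J4: M1 done=23, M2 done=51
  J3: M1 done=33, M2 done=52
= Sequence: J2 → J1 → J4 → J3, Makespan: 52


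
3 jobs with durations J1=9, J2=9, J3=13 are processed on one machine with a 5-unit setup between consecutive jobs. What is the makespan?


Makespan = Σ processing + (n-1) × setup
= (9 + 9 + 13) + (3-1)×5
= 31 + 10
= 41 time units


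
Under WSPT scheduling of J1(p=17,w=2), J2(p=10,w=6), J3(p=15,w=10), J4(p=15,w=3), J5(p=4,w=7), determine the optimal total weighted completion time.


WSPT order (by p/w): J5 → J3 → J2 → J4 → J1
  J5: C=4, w·C=7×4=28
  J3: C=19, w·C=10×19=190
  J2: C=29, w·C=6×29=174
  J4: C=44, w·C=3×44=132
  J1: C=61, w·C=2×61=122
Σ w·C = 646
= 646


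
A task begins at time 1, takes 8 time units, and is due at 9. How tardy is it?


Completion = start + processing = 1 + 8 = 9
Tardiness = max(0, C - d) = max(0, 9 - 9)
= max(0, 0)
= 0


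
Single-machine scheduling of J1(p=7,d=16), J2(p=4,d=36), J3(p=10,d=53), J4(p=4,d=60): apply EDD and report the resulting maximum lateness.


EDD order: J1 → J2 → J3 → J4
Completion and lateness:
  J1: C=7, d=16, L=7-16=-9
  J2: C=11, d=36, L=11-36=-25
  J3: C=21, d=53, L=21-53=-32
  J4: C=25, d=60, L=25-60=-35
Lmax = max(-9, -25, -32, -35)
= -9


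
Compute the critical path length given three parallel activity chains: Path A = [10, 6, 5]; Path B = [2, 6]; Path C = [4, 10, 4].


Path A: 10 + 6 + 5 = 21
Path B: 2 + 6 = 8
Path C: 4 + 10 + 4 = 18
Critical path = longest = max(21, 8, 18)
= 21 (Path A)


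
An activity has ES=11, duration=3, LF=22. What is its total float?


EF = ES + duration = 11 + 3 = 14
LS = LF - duration = 22 - 3 = 19
Total Float = LF - EF = 22 - 14
(or LS - ES = 19 - 11)
= 8


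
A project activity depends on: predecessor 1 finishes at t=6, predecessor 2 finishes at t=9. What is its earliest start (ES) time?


ES = max of all predecessor completion times
Predecessors: [6, 9]
ES = max(6, 9)
= 9


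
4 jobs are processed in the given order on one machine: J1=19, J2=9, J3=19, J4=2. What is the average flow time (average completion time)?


Completion times:
  J1: completes at 19
  J2: completes at 28
  J3: completes at 47
  J4: completes at 49
Sum = 143
Average = 143/4
= 35.75


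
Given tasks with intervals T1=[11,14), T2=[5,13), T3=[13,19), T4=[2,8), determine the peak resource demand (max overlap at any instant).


Check each time point for overlaps:
  t=5: 2 tasks active (T2, T4)
Max concurrent = 2


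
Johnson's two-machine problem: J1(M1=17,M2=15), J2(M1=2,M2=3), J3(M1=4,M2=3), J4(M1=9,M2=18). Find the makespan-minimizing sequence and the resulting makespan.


Johnson's rule:
Group 1 (M1≤M2, sort by M1): ['J2', 'J4']
Group 2 (M1>M2, sort desc M2): ['J1', 'J3']
Sequence: J2 → J4 → J1 → J3
Makespan calculation:
  J2: M1 done=2, M2 done=5
  J4: M1 done=11, M2 done=29
  J1: M1 done=28, M2 done=44
  J3: M1 done=32, M2 done=47
= Sequence: J2 → J4 → J1 → J3, Makespan: 47


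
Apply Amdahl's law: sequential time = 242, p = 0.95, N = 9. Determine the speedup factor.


Amdahl's law: T_p = T × ((1-p) + p/N)
= 242 × ((1-0.95) + 0.95/9)
= 242 × (0.05 + 0.1056)
= 242 × 0.1556
= 37.64
Speedup = 242/37.64
= 6.43×


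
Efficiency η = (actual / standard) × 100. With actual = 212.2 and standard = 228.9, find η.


Efficiency = (actual / standard) × 100
= (212.2 / 228.9) × 100
= 92.7%


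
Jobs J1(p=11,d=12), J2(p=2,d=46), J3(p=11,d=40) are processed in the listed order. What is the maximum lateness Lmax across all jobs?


Lateness per job (L = C - d):
  J1: C=11, d=12, L=-1
  J2: C=13, d=46, L=-33
  J3: C=24, d=40, L=-16
Lmax = max(-1, -33, -16)
= -1


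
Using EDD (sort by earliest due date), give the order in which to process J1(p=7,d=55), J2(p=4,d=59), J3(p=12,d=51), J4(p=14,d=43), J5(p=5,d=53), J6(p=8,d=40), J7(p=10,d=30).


EDD: sort by earliest due date
  J7: d=30, p=10
  J6: d=40, p=8
  J4: d=43, p=14
  J3: d=51, p=12
  J5: d=53, p=5
  J1: d=55, p=7
  J2: d=59, p=4
Order: J7 → J6 → J4 → J3 → J5 → J1 → J2


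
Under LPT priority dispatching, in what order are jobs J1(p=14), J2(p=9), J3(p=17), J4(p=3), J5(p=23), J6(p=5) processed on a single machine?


LPT: sort by longest processing time first
  J5: p=23
  J3: p=17
  J1: p=14
  J2: p=9
  J6: p=5
  J4: p=3
Order: J5 → J3 → J1 → J2 → J6 → J4


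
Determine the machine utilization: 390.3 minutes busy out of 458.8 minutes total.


Utilization = busy / total × 100
= 390.3 / 458.8 × 100
= 85.1%


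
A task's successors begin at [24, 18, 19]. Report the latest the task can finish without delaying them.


LF = min of all successor start times
Successors start at: [24, 18, 19]
LF = min(24, 18, 19)
= 18


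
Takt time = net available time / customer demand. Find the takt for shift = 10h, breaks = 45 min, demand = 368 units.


Available = 10×60 - 45 = 555 min
Takt time = 555 / 368
= 1.51 min/unit


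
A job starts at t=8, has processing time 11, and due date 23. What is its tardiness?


Completion = start + processing = 8 + 11 = 19
Tardiness = max(0, C - d) = max(0, 19 - 23)
= max(0, -4)
= 0


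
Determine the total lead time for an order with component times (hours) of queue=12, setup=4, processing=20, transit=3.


Lead time = queue + setup + processing + transit
= 12 + 4 + 20 + 3
= 39 hours


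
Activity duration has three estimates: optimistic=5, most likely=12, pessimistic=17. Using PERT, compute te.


te = (o + 4m + p) / 6
= (5 + 4×12 + 17) / 6
= (5 + 48 + 17) / 6
= 70 / 6
= 11.67


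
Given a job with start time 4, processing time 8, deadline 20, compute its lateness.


Completion = 4 + 8 = 12
Lateness = C - d = 12 - 20
= -8


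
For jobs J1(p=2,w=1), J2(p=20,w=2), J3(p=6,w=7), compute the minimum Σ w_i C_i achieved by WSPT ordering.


WSPT order (by p/w): J3 → J1 → J2
  J3: C=6, w·C=7×6=42
  J1: C=8, w·C=1×8=8
  J2: C=28, w·C=2×28=56
Σ w·C = 106
= 106


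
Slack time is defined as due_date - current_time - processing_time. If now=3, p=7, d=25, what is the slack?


Slack = due - current_time - processing
= 25 - 3 - 7
= 15


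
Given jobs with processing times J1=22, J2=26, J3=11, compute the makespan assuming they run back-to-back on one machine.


Sequential makespan: sum all processing times
= 22 + 26 + 11
= 59 time units


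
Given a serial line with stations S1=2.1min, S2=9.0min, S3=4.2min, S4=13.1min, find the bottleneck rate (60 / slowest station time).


Bottleneck = longest station time
Station times: [2.1, 9.0, 4.2, 13.1]
Max = 13.1 min
Rate = 60 / 13.1
= 4.58 units/hour (bottleneck: 13.1min)


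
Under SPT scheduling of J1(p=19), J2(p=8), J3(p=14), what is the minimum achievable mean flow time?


SPT order: J2 → J3 → J1
Completion times:
  J2: C=8
  J3: C=22
  J1: C=41
Sum = 71, n = 3
Mean flow = 71/3
= 23.67


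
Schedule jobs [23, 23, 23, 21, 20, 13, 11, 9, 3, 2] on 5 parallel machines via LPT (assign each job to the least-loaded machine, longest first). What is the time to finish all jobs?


Jobs (LPT sorted): [23, 23, 23, 21, 20, 13, 11, 9, 3, 2]
Machines: 5
  J=23 → Machine 1 (load: 0+23=23)
  J=23 → Machine 2 (load: 0+23=23)
  J=23 → Machine 3 (load: 0+23=23)
  J=21 → Machine 4 (load: 0+21=21)
  J=20 → Machine 5 (load: 0+20=20)
  J=13 → Machine 5 (load: 20+13=33)
  J=11 → Machine 4 (load: 21+11=32)
  J=9 → Machine 1 (load: 23+9=32)
  J=3 → Machine 2 (load: 23+3=26)
  J=2 → Machine 3 (load: 23+2=25)
Machine loads: [32, 26, 25, 32, 33]
Makespan = max = 33 time units


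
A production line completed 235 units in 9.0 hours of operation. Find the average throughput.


Throughput = units / time
= 235 / 9.0
= 26.1 units/hour


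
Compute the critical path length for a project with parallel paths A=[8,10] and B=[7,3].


Path A: 8 + 10 = 18
Path B: 7 + 3 = 10
Critical path = longest = max(18, 10)
= 18 (Path A)


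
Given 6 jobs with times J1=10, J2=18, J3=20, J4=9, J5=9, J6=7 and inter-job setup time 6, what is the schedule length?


Makespan = Σ processing + (n-1) × setup
= (10 + 18 + 20 + 9 + 9 + 7) + (6-1)×6
= 73 + 30
= 103 time units


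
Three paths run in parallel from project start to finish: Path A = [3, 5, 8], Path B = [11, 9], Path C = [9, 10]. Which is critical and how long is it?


Path A: 3 + 5 + 8 = 16
Path B: 11 + 9 = 20
Path C: 9 + 10 = 19
Critical path = longest = max(16, 20, 19)
= 20 (Path B)


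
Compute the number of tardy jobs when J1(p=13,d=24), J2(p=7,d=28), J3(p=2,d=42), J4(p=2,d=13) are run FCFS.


Completion vs due date:
  J1: C=13, d=24 → on time
  J2: C=20, d=28 → on time
  J3: C=22, d=42 → on time
  J4: C=24, d=13 → TARDY
Tardy jobs: J4
Count = 1


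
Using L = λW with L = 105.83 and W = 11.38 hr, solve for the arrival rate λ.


Little's law: L = λW → λ = L / W
= 105.83 / 11.38
= 9.30 per hour


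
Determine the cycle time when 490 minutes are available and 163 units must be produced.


Cycle time = available time / demand
= 490 / 163
= 3.01 min/unit


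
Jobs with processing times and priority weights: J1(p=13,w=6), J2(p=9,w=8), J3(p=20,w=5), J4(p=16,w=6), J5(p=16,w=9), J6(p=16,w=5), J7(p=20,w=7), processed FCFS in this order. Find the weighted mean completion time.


Completion times:
  J1: C=13, w×C=6×13=78
  J2: C=22, w×C=8×22=176
  J3: C=42, w×C=5×42=210
  J4: C=58, w×C=6×58=348
  J5: C=74, w×C=9×74=666
  J6: C=90, w×C=5×90=450
  J7: C=110, w×C=7×110=770
Sum w×C = 2698
Sum w = 46
Weighted avg = 2698/46
= 58.65


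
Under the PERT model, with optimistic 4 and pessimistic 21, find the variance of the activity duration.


σ² = ((p - o) / 6)² = (p - o)² / 36
= (21 - 4)² / 36
= 17² / 36
= 289 / 36
= 8.0278


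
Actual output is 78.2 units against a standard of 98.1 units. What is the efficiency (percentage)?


Efficiency = (actual / standard) × 100
= (78.2 / 98.1) × 100
= 79.7%


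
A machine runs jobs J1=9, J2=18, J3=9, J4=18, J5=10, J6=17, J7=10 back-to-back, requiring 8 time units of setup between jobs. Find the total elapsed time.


Makespan = Σ processing + (n-1) × setup
= (9 + 18 + 9 + 18 + 10 + 17 + 10) + (7-1)×8
= 91 + 48
= 139 time units


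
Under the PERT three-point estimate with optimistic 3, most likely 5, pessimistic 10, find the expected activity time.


te = (o + 4m + p) / 6
= (3 + 4×5 + 10) / 6
= (3 + 20 + 10) / 6
= 33 / 6
= 5.50


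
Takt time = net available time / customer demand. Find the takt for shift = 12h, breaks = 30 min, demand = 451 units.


Available = 12×60 - 30 = 690 min
Takt time = 690 / 451
= 1.53 min/unit


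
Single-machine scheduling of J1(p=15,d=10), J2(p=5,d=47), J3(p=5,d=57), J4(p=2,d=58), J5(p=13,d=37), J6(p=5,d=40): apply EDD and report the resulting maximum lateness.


EDD order: J1 → J5 → J6 → J2 → J3 → J4
Completion and lateness:
  J1: C=15, d=10, L=15-10=5
  J5: C=28, d=37, L=28-37=-9
  J6: C=33, d=40, L=33-40=-7
  J2: C=38, d=47, L=38-47=-9
  J3: C=43, d=57, L=43-57=-14
  J4: C=45, d=58, L=45-58=-13
Lmax = max(5, -9, -7, -9, -14, -13)
= 5


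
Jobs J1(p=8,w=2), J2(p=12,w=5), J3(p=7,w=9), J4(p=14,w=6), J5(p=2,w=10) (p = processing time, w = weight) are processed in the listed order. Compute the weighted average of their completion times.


Completion times:
  J1: C=8, w×C=2×8=16
  J2: C=20, w×C=5×20=100
  J3: C=27, w×C=9×27=243
  J4: C=41, w×C=6×41=246
  J5: C=43, w×C=10×43=430
Sum w×C = 1035
Sum w = 32
Weighted avg = 1035/32
= 32.34


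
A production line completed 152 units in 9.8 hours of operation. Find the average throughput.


Throughput = units / time
= 152 / 9.8
= 15.5 units/hour


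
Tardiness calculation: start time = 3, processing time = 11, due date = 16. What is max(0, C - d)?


Completion = start + processing = 3 + 11 = 14
Tardiness = max(0, C - d) = max(0, 14 - 16)
= max(0, -2)
= 0


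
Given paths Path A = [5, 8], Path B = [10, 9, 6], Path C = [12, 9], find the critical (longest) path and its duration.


Path A: 5 + 8 = 13
Path B: 10 + 9 + 6 = 25
Path C: 12 + 9 = 21
Critical path = longest = max(13, 25, 21)
= 25 (Path B)


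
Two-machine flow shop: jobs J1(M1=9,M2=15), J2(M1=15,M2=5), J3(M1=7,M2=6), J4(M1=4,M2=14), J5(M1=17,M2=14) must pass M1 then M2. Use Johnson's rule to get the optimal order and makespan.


Johnson's rule:
Group 1 (M1≤M2, sort by M1): ['J4', 'J1']
Group 2 (M1>M2, sort desc M2): ['J5', 'J3', 'J2']
Sequence: J4 → J1 → J5 → J3 → J2
Makespan calculation:
  J4: M1 done=4, M2 done=18
  J1: M1 done=13, M2 done=33
  J5: M1 done=30, M2 done=47
  J3: M1 done=37, M2 done=53
  J2: M1 done=52, M2 done=58
= Sequence: J4 → J1 → J5 → J3 → J2, Makespan: 58


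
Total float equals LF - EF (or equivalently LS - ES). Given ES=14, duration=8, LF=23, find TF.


EF = ES + duration = 14 + 8 = 22
LS = LF - duration = 23 - 8 = 15
Total Float = LF - EF = 23 - 22
(or LS - ES = 15 - 14)
= 1


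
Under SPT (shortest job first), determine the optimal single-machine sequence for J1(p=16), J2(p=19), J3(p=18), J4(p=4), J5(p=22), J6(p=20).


SPT: sort by shortest processing time
  J4: p=4
  J1: p=16
  J3: p=18
  J2: p=19
  J6: p=20
  J5: p=22
Order: J4 → J1 → J3 → J2 → J6 → J5


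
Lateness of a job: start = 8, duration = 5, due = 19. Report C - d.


Completion = 8 + 5 = 13
Lateness = C - d = 13 - 19
= -6


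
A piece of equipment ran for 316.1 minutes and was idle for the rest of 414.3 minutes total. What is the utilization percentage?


Utilization = busy / total × 100
= 316.1 / 414.3 × 100
= 76.3%


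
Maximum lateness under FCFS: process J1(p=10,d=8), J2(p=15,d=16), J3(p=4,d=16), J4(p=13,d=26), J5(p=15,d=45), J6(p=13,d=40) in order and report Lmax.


Lateness per job (L = C - d):
  J1: C=10, d=8, L=2
  J2: C=25, d=16, L=9
  J3: C=29, d=16, L=13
  J4: C=42, d=26, L=16
  J5: C=57, d=45, L=12
  J6: C=70, d=40, L=30
Lmax = max(2, 9, 13, 16, 12, 30)
= 30


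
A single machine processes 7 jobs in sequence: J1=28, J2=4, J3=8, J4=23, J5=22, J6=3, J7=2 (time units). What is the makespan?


Sequential makespan: sum all processing times
= 28 + 4 + 8 + 23 + 22 + 3 + 2
= 90 time units


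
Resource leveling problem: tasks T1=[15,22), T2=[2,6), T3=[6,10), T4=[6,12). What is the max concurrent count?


Check each time point for overlaps:
  t=6: 2 tasks active (T3, T4)
Max concurrent = 2


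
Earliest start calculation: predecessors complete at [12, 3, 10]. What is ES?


ES = max of all predecessor completion times
Predecessors: [12, 3, 10]
ES = max(12, 3, 10)
= 12


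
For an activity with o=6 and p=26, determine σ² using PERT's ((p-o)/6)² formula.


σ² = ((p - o) / 6)² = (p - o)² / 36
= (26 - 6)² / 36
= 20² / 36
= 400 / 36
= 11.1111


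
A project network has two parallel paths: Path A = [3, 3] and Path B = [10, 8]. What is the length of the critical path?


Path A: 3 + 3 = 6
Path B: 10 + 8 = 18
Critical path = longest = max(6, 18)
= 18 (Path B)


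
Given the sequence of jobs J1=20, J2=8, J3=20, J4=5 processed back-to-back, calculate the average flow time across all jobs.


Completion times:
  J1: completes at 20
  J2: completes at 28
  J3: completes at 48
  J4: completes at 53
Sum = 149
Average = 149/4
= 37.25


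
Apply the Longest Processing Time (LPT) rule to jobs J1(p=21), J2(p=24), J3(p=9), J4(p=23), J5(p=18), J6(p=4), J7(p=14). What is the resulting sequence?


LPT: sort by longest processing time first
  J2: p=24
  J4: p=23
  J1: p=21
  J5: p=18
  J7: p=14
  J3: p=9
  J6: p=4
Order: J2 → J4 → J1 → J5 → J7 → J3 → J6


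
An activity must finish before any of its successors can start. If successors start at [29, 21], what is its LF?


LF = min of all successor start times
Successors start at: [29, 21]
LF = min(29, 21)
= 21


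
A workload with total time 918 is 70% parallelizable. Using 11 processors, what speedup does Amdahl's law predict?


Amdahl's law: T_p = T × ((1-p) + p/N)
= 918 × ((1-0.7) + 0.7/11)
= 918 × (0.30 + 0.0636)
= 918 × 0.3636
= 333.82
Speedup = 918/333.82
= 2.75×


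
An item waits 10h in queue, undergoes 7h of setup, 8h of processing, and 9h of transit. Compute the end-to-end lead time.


Lead time = queue + setup + processing + transit
= 10 + 7 + 8 + 9
= 34 hours


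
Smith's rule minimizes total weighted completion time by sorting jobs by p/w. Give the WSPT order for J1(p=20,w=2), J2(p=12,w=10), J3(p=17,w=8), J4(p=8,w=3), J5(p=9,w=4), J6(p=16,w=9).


WSPT (Smith's rule): sort by p/w ascending
  J2: p/w = 12/10 = 1.200
  J6: p/w = 16/9 = 1.778
  J3: p/w = 17/8 = 2.125
  J5: p/w = 9/4 = 2.250
  J4: p/w = 8/3 = 2.667
  J1: p/w = 20/2 = 10.000
Order: J2 → J6 → J3 → J5 → J4 → J1


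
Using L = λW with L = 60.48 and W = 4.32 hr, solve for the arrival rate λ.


Little's law: L = λW → λ = L / W
= 60.48 / 4.32
= 14.00 per hour


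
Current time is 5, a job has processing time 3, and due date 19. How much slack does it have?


Slack = due - current_time - processing
= 19 - 5 - 3
= 11


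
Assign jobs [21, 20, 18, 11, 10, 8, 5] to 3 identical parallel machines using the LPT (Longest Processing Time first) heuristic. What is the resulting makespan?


Jobs (LPT sorted): [21, 20, 18, 11, 10, 8, 5]
Machines: 3
  J=21 → Machine 1 (load: 0+21=21)
  J=20 → Machine 2 (load: 0+20=20)
  J=18 → Machine 3 (load: 0+18=18)
  J=11 → Machine 3 (load: 18+11=29)
  J=10 → Machine 2 (load: 20+10=30)
  J=8 → Machine 1 (load: 21+8=29)
  J=5 → Machine 1 (load: 29+5=34)
Machine loads: [34, 30, 29]
Makespan = max = 34 time units


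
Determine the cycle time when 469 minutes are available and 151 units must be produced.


Cycle time = available time / demand
= 469 / 151
= 3.11 min/unit


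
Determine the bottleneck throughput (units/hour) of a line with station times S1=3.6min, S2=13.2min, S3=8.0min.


Bottleneck = longest station time
Station times: [3.6, 13.2, 8.0]
Max = 13.2 min
Rate = 60 / 13.2
= 4.55 units/hour (bottleneck: 13.2min)


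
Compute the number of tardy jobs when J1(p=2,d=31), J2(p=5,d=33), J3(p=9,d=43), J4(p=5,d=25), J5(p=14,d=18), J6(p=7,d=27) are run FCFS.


Completion vs due date:
  J1: C=2, d=31 → on time
  J2: C=7, d=33 → on time
  J3: C=16, d=43 → on time
  J4: C=21, d=25 → on time
  J5: C=35, d=18 → TARDY
  J6: C=42, d=27 → TARDY
Tardy jobs: J5, J6
Count = 2


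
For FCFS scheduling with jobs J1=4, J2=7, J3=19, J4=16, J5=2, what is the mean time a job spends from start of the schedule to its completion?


Completion times:
  J1: completes at 4
  J2: completes at 11
  J3: completes at 30
  J4: completes at 46
  J5: completes at 48
Sum = 139
Average = 139/5
= 27.80


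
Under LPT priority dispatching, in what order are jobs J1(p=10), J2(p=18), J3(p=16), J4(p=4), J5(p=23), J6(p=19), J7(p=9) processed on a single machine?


LPT: sort by longest processing time first
  J5: p=23
  J6: p=19
  J2: p=18
  J3: p=16
  J1: p=10
  J7: p=9
  J4: p=4
Order: J5 → J6 → J2 → J3 → J1 → J7 → J4


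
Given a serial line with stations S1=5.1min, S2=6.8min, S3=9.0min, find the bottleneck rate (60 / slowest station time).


Bottleneck = longest station time
Station times: [5.1, 6.8, 9.0]
Max = 9.0 min
Rate = 60 / 9.0
= 6.67 units/hour (bottleneck: 9.0min)


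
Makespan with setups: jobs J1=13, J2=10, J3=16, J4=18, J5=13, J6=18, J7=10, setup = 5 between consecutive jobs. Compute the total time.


Makespan = Σ processing + (n-1) × setup
= (13 + 10 + 16 + 18 + 13 + 18 + 10) + (7-1)×5
= 98 + 30
= 128 time units


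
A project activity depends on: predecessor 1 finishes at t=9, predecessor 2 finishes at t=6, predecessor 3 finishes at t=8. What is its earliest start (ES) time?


ES = max of all predecessor completion times
Predecessors: [9, 6, 8]
ES = max(9, 6, 8)
= 9


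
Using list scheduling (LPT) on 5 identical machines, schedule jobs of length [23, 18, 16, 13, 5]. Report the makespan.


Jobs (LPT sorted): [23, 18, 16, 13, 5]
Machines: 5
  J=23 → Machine 1 (load: 0+23=23)
  J=18 → Machine 2 (load: 0+18=18)
  J=16 → Machine 3 (load: 0+16=16)
  J=13 → Machine 4 (load: 0+13=13)
  J=5 → Machine 5 (load: 0+5=5)
Machine loads: [23, 18, 16, 13, 5]
Makespan = max = 23 time units


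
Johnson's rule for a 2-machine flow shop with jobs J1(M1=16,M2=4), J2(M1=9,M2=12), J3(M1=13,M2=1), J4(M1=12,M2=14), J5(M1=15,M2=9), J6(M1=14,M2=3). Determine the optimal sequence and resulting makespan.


Johnson's rule:
Group 1 (M1≤M2, sort by M1): ['J2', 'J4']
Group 2 (M1>M2, sort desc M2): ['J5', 'J1', 'J6', 'J3']
Sequence: J2 → J4 → J5 → J1 → J6 → J3
Makespan calculation:
  J2: M1 done=9, M2 done=21
  J4: M1 done=21, M2 done=35
  J5: M1 done=36, M2 done=45
  J1: M1 done=52, M2 done=56
  J6: M1 done=66, M2 done=69
  J3: M1 done=79, M2 done=80
= Sequence: J2 → J4 → J5 → J1 → J6 → J3, Makespan: 80


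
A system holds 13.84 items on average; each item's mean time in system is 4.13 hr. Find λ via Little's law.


Little's law: L = λW → λ = L / W
= 13.84 / 4.13
= 3.35 per hour


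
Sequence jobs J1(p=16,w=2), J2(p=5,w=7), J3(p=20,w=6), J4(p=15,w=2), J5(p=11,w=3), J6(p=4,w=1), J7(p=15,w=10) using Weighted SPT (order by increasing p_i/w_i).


WSPT (Smith's rule): sort by p/w ascending
  J2: p/w = 5/7 = 0.714
  J7: p/w = 15/10 = 1.500
  J3: p/w = 20/6 = 3.333
  J5: p/w = 11/3 = 3.667
  J6: p/w = 4/1 = 4.000
  J4: p/w = 15/2 = 7.500
  J1: p/w = 16/2 = 8.000
Order: J2 → J7 → J3 → J5 → J6 → J4 → J1


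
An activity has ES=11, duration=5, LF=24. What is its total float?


EF = ES + duration = 11 + 5 = 16
LS = LF - duration = 24 - 5 = 19
Total Float = LF - EF = 24 - 16
(or LS - ES = 19 - 11)
= 8


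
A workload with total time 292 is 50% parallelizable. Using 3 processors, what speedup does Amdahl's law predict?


Amdahl's law: T_p = T × ((1-p) + p/N)
= 292 × ((1-0.5) + 0.5/3)
= 292 × (0.50 + 0.1667)
= 292 × 0.6667
= 194.67
Speedup = 292/194.67
= 1.50×


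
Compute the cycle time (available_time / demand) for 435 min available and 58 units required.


Cycle time = available time / demand
= 435 / 58
= 7.50 min/unit


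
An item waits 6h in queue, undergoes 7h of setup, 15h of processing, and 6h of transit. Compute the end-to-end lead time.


Lead time = queue + setup + processing + transit
= 6 + 7 + 15 + 6
= 34 hours


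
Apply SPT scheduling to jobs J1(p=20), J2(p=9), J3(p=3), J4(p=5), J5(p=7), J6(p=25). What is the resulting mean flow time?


SPT order: J3 → J4 → J5 → J2 → J1 → J6
Completion times:
  J3: C=3
  J4: C=8
  J5: C=15
  J2: C=24
  J1: C=44
  J6: C=69
Sum = 163, n = 6
Mean flow = 163/6
= 27.17


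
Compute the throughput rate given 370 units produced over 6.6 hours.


Throughput = units / time
= 370 / 6.6
= 56.1 units/hour


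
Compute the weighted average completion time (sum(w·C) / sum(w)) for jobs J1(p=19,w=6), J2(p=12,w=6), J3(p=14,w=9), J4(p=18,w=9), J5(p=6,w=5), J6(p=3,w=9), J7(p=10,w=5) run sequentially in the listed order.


Completion times:
  J1: C=19, w×C=6×19=114
  J2: C=31, w×C=6×31=186
  J3: C=45, w×C=9×45=405
  J4: C=63, w×C=9×63=567
  J5: C=69, w×C=5×69=345
  J6: C=72, w×C=9×72=648
  J7: C=82, w×C=5×82=410
Sum w×C = 2675
Sum w = 49
Weighted avg = 2675/49
= 54.59


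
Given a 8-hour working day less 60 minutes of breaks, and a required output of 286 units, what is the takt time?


Available = 8×60 - 60 = 420 min
Takt time = 420 / 286
= 1.47 min/unit


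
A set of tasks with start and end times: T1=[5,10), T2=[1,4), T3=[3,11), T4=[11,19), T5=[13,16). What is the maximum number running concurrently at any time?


Check each time point for overlaps:
  t=3: 2 tasks active (T2, T3)
Max concurrent = 2


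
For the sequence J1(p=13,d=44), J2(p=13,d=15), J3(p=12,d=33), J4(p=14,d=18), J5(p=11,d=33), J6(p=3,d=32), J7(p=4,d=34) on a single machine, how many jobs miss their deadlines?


Completion vs due date:
  J1: C=13, d=44 → on time
  J2: C=26, d=15 → TARDY
  J3: C=38, d=33 → TARDY
  J4: C=52, d=18 → TARDY
  J5: C=63, d=33 → TARDY
  J6: C=66, d=32 → TARDY
  J7: C=70, d=34 → TARDY
Tardy jobs: J2, J3, J4, J5, J6, J7
Count = 6


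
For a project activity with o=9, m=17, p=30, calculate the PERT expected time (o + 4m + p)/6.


te = (o + 4m + p) / 6
= (9 + 4×17 + 30) / 6
= (9 + 68 + 30) / 6
= 107 / 6
= 17.83


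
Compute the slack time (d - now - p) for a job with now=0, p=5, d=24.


Slack = due - current_time - processing
= 24 - 0 - 5
= 19


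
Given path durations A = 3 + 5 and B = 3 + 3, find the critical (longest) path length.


Path A: 3 + 5 = 8
Path B: 3 + 3 = 6
Critical path = longest = max(8, 6)
= 8 (Path A)


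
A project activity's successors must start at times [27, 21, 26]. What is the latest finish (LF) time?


LF = min of all successor start times
Successors start at: [27, 21, 26]
LF = min(27, 21, 26)
= 21


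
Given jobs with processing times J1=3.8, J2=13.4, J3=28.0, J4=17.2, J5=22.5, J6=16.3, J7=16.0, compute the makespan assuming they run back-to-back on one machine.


Sequential makespan: sum all processing times
= 3.8 + 13.4 + 28.0 + 17.2 + 22.5 + 16.3 + 16.0
= 117.2 time units


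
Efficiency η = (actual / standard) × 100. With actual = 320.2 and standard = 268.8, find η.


Efficiency = (actual / standard) × 100
= (320.2 / 268.8) × 100
= 119.1%


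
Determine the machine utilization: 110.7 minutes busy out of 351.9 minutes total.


Utilization = busy / total × 100
= 110.7 / 351.9 × 100
= 31.5%


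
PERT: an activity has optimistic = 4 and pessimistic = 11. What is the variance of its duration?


σ² = ((p - o) / 6)² = (p - o)² / 36
= (11 - 4)² / 36
= 7² / 36
= 49 / 36
= 1.3611


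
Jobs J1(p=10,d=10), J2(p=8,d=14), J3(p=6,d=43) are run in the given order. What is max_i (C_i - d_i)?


Lateness per job (L = C - d):
  J1: C=10, d=10, L=0
  J2: C=18, d=14, L=4
  J3: C=24, d=43, L=-19
Lmax = max(0, 4, -19)
= 4


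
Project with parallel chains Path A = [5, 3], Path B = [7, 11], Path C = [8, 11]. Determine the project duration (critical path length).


Path A: 5 + 3 = 8
Path B: 7 + 11 = 18
Path C: 8 + 11 = 19
Critical path = longest = max(8, 18, 19)
= 19 (Path C)


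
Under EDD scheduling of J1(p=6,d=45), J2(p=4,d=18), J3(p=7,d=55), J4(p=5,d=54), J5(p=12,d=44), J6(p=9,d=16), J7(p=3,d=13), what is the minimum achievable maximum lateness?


EDD order: J7 → J6 → J2 → J5 → J1 → J4 → J3
Completion and lateness:
  J7: C=3, d=13, L=3-13=-10
  J6: C=12, d=16, L=12-16=-4
  J2: C=16, d=18, L=16-18=-2
  J5: C=28, d=44, L=28-44=-16
  J1: C=34, d=45, L=34-45=-11
  J4: C=39, d=54, L=39-54=-15
  J3: C=46, d=55, L=46-55=-9
Lmax = max(-10, -4, -2, -16, -11, -15, -9)
= -2


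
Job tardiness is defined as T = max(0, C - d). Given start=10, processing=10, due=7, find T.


Completion = start + processing = 10 + 10 = 20
Tardiness = max(0, C - d) = max(0, 20 - 7)
= max(0, 13)
= 13


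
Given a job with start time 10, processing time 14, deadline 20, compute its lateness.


Completion = 10 + 14 = 24
Lateness = C - d = 24 - 20
= 4


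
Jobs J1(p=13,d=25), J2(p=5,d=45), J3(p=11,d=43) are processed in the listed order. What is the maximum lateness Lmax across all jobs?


Lateness per job (L = C - d):
  J1: C=13, d=25, L=-12
  J2: C=18, d=45, L=-27
  J3: C=29, d=43, L=-14
Lmax = max(-12, -27, -14)
= -12


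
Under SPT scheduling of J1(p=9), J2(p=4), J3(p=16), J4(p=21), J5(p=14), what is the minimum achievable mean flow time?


SPT order: J2 → J1 → J5 → J3 → J4
Completion times:
  J2: C=4
  J1: C=13
  J5: C=27
  J3: C=43
  J4: C=64
Sum = 151, n = 5
Mean flow = 151/5
= 30.20


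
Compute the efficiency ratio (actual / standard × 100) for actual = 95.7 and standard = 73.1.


Efficiency = (actual / standard) × 100
= (95.7 / 73.1) × 100
= 130.9%


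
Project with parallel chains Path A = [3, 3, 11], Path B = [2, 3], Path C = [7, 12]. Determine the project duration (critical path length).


Path A: 3 + 3 + 11 = 17
Path B: 2 + 3 = 5
Path C: 7 + 12 = 19
Critical path = longest = max(17, 5, 19)
= 19 (Path C)


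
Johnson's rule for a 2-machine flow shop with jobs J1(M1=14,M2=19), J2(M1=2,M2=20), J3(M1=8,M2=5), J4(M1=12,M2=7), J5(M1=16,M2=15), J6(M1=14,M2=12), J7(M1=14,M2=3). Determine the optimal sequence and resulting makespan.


Johnson's rule:
Group 1 (M1≤M2, sort by M1): ['J2', 'J1']
Group 2 (M1>M2, sort desc M2): ['J5', 'J6', 'J4', 'J3', 'J7']
Sequence: J2 → J1 → J5 → J6 → J4 → J3 → J7
Makespan calculation:
  J2: M1 done=2, M2 done=22
  J1: M1 done=16, M2 done=41
  J5: M1 done=32, M2 done=56
  J6: M1 done=46, M2 done=68
  J4: M1 done=58, M2 done=75
  J3: M1 done=66, M2 done=80
  J7: M1 done=80, M2 done=83
= Sequence: J2 → J1 → J5 → J6 → J4 → J3 → J7, Makespan: 83


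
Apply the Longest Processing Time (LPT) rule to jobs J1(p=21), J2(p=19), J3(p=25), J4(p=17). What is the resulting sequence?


LPT: sort by longest processing time first
  J3: p=25
  J1: p=21
  J2: p=19
  J4: p=17
Order: J3 → J1 → J2 → J4


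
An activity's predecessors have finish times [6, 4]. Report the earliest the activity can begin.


ES = max of all predecessor completion times
Predecessors: [6, 4]
ES = max(6, 4)
= 6


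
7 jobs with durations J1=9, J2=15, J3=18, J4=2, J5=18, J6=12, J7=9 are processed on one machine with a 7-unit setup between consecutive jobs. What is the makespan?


Makespan = Σ processing + (n-1) × setup
= (9 + 15 + 18 + 2 + 18 + 12 + 9) + (7-1)×7
= 83 + 42
= 125 time units


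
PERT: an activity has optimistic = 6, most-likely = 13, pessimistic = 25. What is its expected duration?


te = (o + 4m + p) / 6
= (6 + 4×13 + 25) / 6
= (6 + 52 + 25) / 6
= 83 / 6
= 13.83


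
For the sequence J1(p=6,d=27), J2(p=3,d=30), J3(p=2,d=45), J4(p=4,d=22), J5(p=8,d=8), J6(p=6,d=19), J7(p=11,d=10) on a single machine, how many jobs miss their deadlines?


Completion vs due date:
  J1: C=6, d=27 → on time
  J2: C=9, d=30 → on time
  J3: C=11, d=45 → on time
  J4: C=15, d=22 → on time
  J5: C=23, d=8 → TARDY
  J6: C=29, d=19 → TARDY
  J7: C=40, d=10 → TARDY
Tardy jobs: J5, J6, J7
Count = 3


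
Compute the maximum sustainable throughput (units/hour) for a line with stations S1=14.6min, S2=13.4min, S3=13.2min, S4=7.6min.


Bottleneck = longest station time
Station times: [14.6, 13.4, 13.2, 7.6]
Max = 14.6 min
Rate = 60 / 14.6
= 4.11 units/hour (bottleneck: 14.6min)


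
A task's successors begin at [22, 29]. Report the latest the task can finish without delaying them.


LF = min of all successor start times
Successors start at: [22, 29]
LF = min(22, 29)
= 22


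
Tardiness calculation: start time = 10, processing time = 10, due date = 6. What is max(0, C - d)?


Completion = start + processing = 10 + 10 = 20
Tardiness = max(0, C - d) = max(0, 20 - 6)
= max(0, 14)
= 14


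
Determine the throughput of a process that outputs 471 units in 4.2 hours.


Throughput = units / time
= 471 / 4.2
= 112.1 units/hour


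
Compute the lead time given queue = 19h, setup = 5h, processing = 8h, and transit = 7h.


Lead time = queue + setup + processing + transit
= 19 + 5 + 8 + 7
= 39 hours


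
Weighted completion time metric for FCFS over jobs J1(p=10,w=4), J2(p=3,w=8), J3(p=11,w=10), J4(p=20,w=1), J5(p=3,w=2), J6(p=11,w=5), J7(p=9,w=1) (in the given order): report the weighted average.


Completion times:
  J1: C=10, w×C=4×10=40
  J2: C=13, w×C=8×13=104
  J3: C=24, w×C=10×24=240
  J4: C=44, w×C=1×44=44
  J5: C=47, w×C=2×47=94
  J6: C=58, w×C=5×58=290
  J7: C=67, w×C=1×67=67
Sum w×C = 879
Sum w = 31
Weighted avg = 879/31
= 28.35


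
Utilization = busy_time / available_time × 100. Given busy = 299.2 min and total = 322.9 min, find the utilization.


Utilization = busy / total × 100
= 299.2 / 322.9 × 100
= 92.7%
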